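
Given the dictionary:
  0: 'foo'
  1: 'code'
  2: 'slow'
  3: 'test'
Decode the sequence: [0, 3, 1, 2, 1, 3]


Look up each index in the dictionary:
  0 -> 'foo'
  3 -> 'test'
  1 -> 'code'
  2 -> 'slow'
  1 -> 'code'
  3 -> 'test'

Decoded: "foo test code slow code test"


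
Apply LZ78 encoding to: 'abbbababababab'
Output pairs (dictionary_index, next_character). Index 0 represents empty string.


LZ78 encoding steps:
Dictionary: {0: ''}
Step 1: w='' (idx 0), next='a' -> output (0, 'a'), add 'a' as idx 1
Step 2: w='' (idx 0), next='b' -> output (0, 'b'), add 'b' as idx 2
Step 3: w='b' (idx 2), next='b' -> output (2, 'b'), add 'bb' as idx 3
Step 4: w='a' (idx 1), next='b' -> output (1, 'b'), add 'ab' as idx 4
Step 5: w='ab' (idx 4), next='a' -> output (4, 'a'), add 'aba' as idx 5
Step 6: w='b' (idx 2), next='a' -> output (2, 'a'), add 'ba' as idx 6
Step 7: w='ba' (idx 6), next='b' -> output (6, 'b'), add 'bab' as idx 7


Encoded: [(0, 'a'), (0, 'b'), (2, 'b'), (1, 'b'), (4, 'a'), (2, 'a'), (6, 'b')]


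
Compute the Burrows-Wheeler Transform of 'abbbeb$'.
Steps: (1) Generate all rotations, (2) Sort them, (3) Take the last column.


Rotations (sorted):
  0: $abbbeb -> last char: b
  1: abbbeb$ -> last char: $
  2: b$abbbe -> last char: e
  3: bbbeb$a -> last char: a
  4: bbeb$ab -> last char: b
  5: beb$abb -> last char: b
  6: eb$abbb -> last char: b


BWT = b$eabbb


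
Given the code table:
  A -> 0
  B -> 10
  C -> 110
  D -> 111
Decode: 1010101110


Decoding:
10 -> B
10 -> B
10 -> B
111 -> D
0 -> A


Result: BBBDA


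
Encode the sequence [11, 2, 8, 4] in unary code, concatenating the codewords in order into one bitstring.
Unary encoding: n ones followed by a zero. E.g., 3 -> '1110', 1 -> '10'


Encode each number as n ones followed by a terminating 0:
  11 -> 111111111110 (12 bits)
  2 -> 110 (3 bits)
  8 -> 111111110 (9 bits)
  4 -> 11110 (5 bits)
Total length = 12 + 3 + 9 + 5 = 29 bits.

Unary([11, 2, 8, 4]) = 11111111111011011111111011110 (29 bits)


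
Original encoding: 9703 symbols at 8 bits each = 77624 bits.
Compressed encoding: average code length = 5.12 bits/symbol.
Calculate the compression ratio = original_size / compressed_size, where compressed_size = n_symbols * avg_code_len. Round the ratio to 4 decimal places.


original_size = n_symbols * orig_bits = 9703 * 8 = 77624 bits
compressed_size = n_symbols * avg_code_len = 9703 * 5.12 = 49679.36 bits
ratio = original_size / compressed_size = 77624 / 49679.36 = 1.5625

Compression ratio = 1.5625


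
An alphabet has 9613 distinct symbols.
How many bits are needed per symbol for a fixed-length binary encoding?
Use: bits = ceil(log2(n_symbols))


log2(9613) = 13.2308
Bracket: 2^13 = 8192 < 9613 <= 2^14 = 16384
So ceil(log2(9613)) = 14

bits = ceil(log2(9613)) = ceil(13.2308) = 14 bits


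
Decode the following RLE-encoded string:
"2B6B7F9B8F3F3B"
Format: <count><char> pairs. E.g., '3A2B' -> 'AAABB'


Expanding each <count><char> pair:
  2B -> 'BB'
  6B -> 'BBBBBB'
  7F -> 'FFFFFFF'
  9B -> 'BBBBBBBBB'
  8F -> 'FFFFFFFF'
  3F -> 'FFF'
  3B -> 'BBB'

Decoded = BBBBBBBBFFFFFFFBBBBBBBBBFFFFFFFFFFFBBB


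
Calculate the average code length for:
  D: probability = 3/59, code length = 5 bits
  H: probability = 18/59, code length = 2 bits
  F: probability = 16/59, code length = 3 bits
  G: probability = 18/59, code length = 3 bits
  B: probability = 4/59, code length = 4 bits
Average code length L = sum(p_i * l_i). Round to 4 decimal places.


Weighted contributions p_i * l_i:
  D: (3/59) * 5 = 15/59
  H: (18/59) * 2 = 36/59
  F: (16/59) * 3 = 48/59
  G: (18/59) * 3 = 54/59
  B: (4/59) * 4 = 16/59
Sum = (15 + 36 + 48 + 54 + 16)/59 = 169/59

L = 169/59 = 2.8644 bits/symbol


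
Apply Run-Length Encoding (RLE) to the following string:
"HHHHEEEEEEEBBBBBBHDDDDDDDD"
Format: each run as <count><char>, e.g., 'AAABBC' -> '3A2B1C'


Scanning runs left to right:
  i=0: run of 'H' x 4 -> '4H'
  i=4: run of 'E' x 7 -> '7E'
  i=11: run of 'B' x 6 -> '6B'
  i=17: run of 'H' x 1 -> '1H'
  i=18: run of 'D' x 8 -> '8D'

RLE = 4H7E6B1H8D


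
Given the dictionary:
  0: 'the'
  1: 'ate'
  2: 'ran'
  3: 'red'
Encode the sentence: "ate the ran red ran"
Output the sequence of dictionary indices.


Look up each word in the dictionary:
  'ate' -> 1
  'the' -> 0
  'ran' -> 2
  'red' -> 3
  'ran' -> 2

Encoded: [1, 0, 2, 3, 2]


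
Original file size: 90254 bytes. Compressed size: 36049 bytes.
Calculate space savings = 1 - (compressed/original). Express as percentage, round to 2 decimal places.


ratio = compressed/original = 36049/90254 = 0.399417
savings = 1 - ratio = 1 - 0.399417 = 0.600583
as a percentage: 0.600583 * 100 = 60.06%

Space savings = 1 - 36049/90254 = 60.06%


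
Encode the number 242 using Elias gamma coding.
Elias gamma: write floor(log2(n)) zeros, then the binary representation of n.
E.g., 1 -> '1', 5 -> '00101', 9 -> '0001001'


num_bits = floor(log2(242)) + 1 = 8
leading_zeros = num_bits - 1 = 7
binary(242) = 11110010

Elias gamma(242) = '0000000' + '11110010' = 000000011110010 (15 bits)


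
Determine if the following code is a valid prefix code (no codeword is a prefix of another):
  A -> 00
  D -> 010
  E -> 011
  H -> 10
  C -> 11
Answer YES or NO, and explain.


Checking each pair (does one codeword prefix another?):
  A='00' vs D='010': no prefix
  A='00' vs E='011': no prefix
  A='00' vs H='10': no prefix
  A='00' vs C='11': no prefix
  D='010' vs A='00': no prefix
  D='010' vs E='011': no prefix
  D='010' vs H='10': no prefix
  D='010' vs C='11': no prefix
  E='011' vs A='00': no prefix
  E='011' vs D='010': no prefix
  E='011' vs H='10': no prefix
  E='011' vs C='11': no prefix
  H='10' vs A='00': no prefix
  H='10' vs D='010': no prefix
  H='10' vs E='011': no prefix
  H='10' vs C='11': no prefix
  C='11' vs A='00': no prefix
  C='11' vs D='010': no prefix
  C='11' vs E='011': no prefix
  C='11' vs H='10': no prefix
No violation found over all pairs.

YES -- this is a valid prefix code. No codeword is a prefix of any other codeword.


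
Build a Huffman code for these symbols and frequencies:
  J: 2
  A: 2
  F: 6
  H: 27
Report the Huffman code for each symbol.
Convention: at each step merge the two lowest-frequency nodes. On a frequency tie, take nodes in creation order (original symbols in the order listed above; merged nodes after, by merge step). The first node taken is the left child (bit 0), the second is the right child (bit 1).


Huffman tree construction:
Step 1: Merge J(2) + A(2) = 4
Step 2: Merge (J+A)(4) + F(6) = 10
Step 3: Merge ((J+A)+F)(10) + H(27) = 37
Read each symbol's code off the tree from the root (left child = 0, right child = 1).

Codes:
  J: 000 (length 3)
  A: 001 (length 3)
  F: 01 (length 2)
  H: 1 (length 1)
Average code length: 51/37 = 1.3784 bits/symbol


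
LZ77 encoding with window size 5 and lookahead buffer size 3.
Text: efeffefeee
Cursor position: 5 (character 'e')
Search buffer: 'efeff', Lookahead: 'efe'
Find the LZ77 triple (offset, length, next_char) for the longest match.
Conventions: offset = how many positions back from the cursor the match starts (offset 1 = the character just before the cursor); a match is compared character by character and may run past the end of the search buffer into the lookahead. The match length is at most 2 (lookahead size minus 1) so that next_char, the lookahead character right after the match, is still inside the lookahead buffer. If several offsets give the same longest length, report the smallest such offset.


Try each offset into the search buffer:
  offset=1 (pos 4, char 'f'): match length 0
  offset=2 (pos 3, char 'f'): match length 0
  offset=3 (pos 2, char 'e'): match length 2
  offset=4 (pos 1, char 'f'): match length 0
  offset=5 (pos 0, char 'e'): match length 2
Longest match has length 2, found at offsets 3, 5; take the smallest, offset 3.
next_char = character at position 5 + 2 = 7 -> 'e'

Best match: offset=3, length=2 (matching 'ef' starting at position 2)
LZ77 triple: (3, 2, 'e')


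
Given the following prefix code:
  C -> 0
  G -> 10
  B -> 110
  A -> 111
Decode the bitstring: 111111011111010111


Decoding step by step:
Bits 111 -> A
Bits 111 -> A
Bits 0 -> C
Bits 111 -> A
Bits 110 -> B
Bits 10 -> G
Bits 111 -> A


Decoded message: AACABGA


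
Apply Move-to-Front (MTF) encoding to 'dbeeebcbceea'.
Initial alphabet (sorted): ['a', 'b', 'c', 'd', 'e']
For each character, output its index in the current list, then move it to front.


MTF encoding:
'd': index 3 in ['a', 'b', 'c', 'd', 'e'] -> ['d', 'a', 'b', 'c', 'e']
'b': index 2 in ['d', 'a', 'b', 'c', 'e'] -> ['b', 'd', 'a', 'c', 'e']
'e': index 4 in ['b', 'd', 'a', 'c', 'e'] -> ['e', 'b', 'd', 'a', 'c']
'e': index 0 in ['e', 'b', 'd', 'a', 'c'] -> ['e', 'b', 'd', 'a', 'c']
'e': index 0 in ['e', 'b', 'd', 'a', 'c'] -> ['e', 'b', 'd', 'a', 'c']
'b': index 1 in ['e', 'b', 'd', 'a', 'c'] -> ['b', 'e', 'd', 'a', 'c']
'c': index 4 in ['b', 'e', 'd', 'a', 'c'] -> ['c', 'b', 'e', 'd', 'a']
'b': index 1 in ['c', 'b', 'e', 'd', 'a'] -> ['b', 'c', 'e', 'd', 'a']
'c': index 1 in ['b', 'c', 'e', 'd', 'a'] -> ['c', 'b', 'e', 'd', 'a']
'e': index 2 in ['c', 'b', 'e', 'd', 'a'] -> ['e', 'c', 'b', 'd', 'a']
'e': index 0 in ['e', 'c', 'b', 'd', 'a'] -> ['e', 'c', 'b', 'd', 'a']
'a': index 4 in ['e', 'c', 'b', 'd', 'a'] -> ['a', 'e', 'c', 'b', 'd']


Output: [3, 2, 4, 0, 0, 1, 4, 1, 1, 2, 0, 4]


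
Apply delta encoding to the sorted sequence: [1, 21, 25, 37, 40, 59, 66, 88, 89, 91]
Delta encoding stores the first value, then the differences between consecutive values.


First value: 1
Deltas:
  21 - 1 = 20
  25 - 21 = 4
  37 - 25 = 12
  40 - 37 = 3
  59 - 40 = 19
  66 - 59 = 7
  88 - 66 = 22
  89 - 88 = 1
  91 - 89 = 2


Delta encoded: [1, 20, 4, 12, 3, 19, 7, 22, 1, 2]


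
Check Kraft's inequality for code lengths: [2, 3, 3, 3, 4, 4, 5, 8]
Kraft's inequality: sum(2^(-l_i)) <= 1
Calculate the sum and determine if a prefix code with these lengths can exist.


Sum = 2^(-2) + 2^(-3) + 2^(-3) + 2^(-3) + 2^(-4) + 2^(-4) + 2^(-5) + 2^(-8)
    = 0.25 + 0.125 + 0.125 + 0.125 + 0.0625 + 0.0625 + 0.03125 + 0.00390625
    = 201/256 = 0.78515625
Since 0.78515625 <= 1, Kraft's inequality IS satisfied.
A prefix code with these lengths CAN exist.

Kraft sum = 0.78515625. Satisfied.


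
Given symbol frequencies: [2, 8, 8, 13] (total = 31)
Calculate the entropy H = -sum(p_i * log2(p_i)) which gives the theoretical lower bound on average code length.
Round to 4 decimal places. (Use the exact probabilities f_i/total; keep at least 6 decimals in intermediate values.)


Per-symbol terms -p_i * log2(p_i) with p_i = f_i/31:
  p = 2/31 = 0.064516: log2(p) = -3.954196, -p*log2(p) = 0.255109
  p = 8/31 = 0.258065: log2(p) = -1.954196, -p*log2(p) = 0.504309
  p = 8/31 = 0.258065: log2(p) = -1.954196, -p*log2(p) = 0.504309
  p = 13/31 = 0.419355: log2(p) = -1.253757, -p*log2(p) = 0.525769
H = 0.255109 + 0.504309 + 0.504309 + 0.525769 = 1.789496

H = 1.7895 bits/symbol


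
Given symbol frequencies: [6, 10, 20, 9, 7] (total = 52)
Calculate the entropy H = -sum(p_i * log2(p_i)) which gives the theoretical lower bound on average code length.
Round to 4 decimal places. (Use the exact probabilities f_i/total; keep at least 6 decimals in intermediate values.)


Per-symbol terms -p_i * log2(p_i) with p_i = f_i/52:
  p = 6/52 = 0.115385: log2(p) = -3.115477, -p*log2(p) = 0.359478
  p = 10/52 = 0.192308: log2(p) = -2.378512, -p*log2(p) = 0.457406
  p = 20/52 = 0.384615: log2(p) = -1.378512, -p*log2(p) = 0.530197
  p = 9/52 = 0.173077: log2(p) = -2.530515, -p*log2(p) = 0.437974
  p = 7/52 = 0.134615: log2(p) = -2.893085, -p*log2(p) = 0.389454
H = 0.359478 + 0.457406 + 0.530197 + 0.437974 + 0.389454 = 2.174509

H = 2.1745 bits/symbol


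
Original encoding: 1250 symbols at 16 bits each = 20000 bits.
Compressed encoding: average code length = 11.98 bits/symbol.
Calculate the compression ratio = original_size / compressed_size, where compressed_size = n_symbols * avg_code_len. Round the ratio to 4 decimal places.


original_size = n_symbols * orig_bits = 1250 * 16 = 20000 bits
compressed_size = n_symbols * avg_code_len = 1250 * 11.98 = 14975.0 bits
ratio = original_size / compressed_size = 20000 / 14975.0 = 1.3356

Compression ratio = 1.3356


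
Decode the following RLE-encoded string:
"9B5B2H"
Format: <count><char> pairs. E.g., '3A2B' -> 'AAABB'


Expanding each <count><char> pair:
  9B -> 'BBBBBBBBB'
  5B -> 'BBBBB'
  2H -> 'HH'

Decoded = BBBBBBBBBBBBBBHH


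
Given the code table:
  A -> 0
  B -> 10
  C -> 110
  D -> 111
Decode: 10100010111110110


Decoding:
10 -> B
10 -> B
0 -> A
0 -> A
10 -> B
111 -> D
110 -> C
110 -> C


Result: BBAABDCC


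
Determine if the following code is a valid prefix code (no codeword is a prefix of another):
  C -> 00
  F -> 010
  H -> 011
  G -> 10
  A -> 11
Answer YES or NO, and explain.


Checking each pair (does one codeword prefix another?):
  C='00' vs F='010': no prefix
  C='00' vs H='011': no prefix
  C='00' vs G='10': no prefix
  C='00' vs A='11': no prefix
  F='010' vs C='00': no prefix
  F='010' vs H='011': no prefix
  F='010' vs G='10': no prefix
  F='010' vs A='11': no prefix
  H='011' vs C='00': no prefix
  H='011' vs F='010': no prefix
  H='011' vs G='10': no prefix
  H='011' vs A='11': no prefix
  G='10' vs C='00': no prefix
  G='10' vs F='010': no prefix
  G='10' vs H='011': no prefix
  G='10' vs A='11': no prefix
  A='11' vs C='00': no prefix
  A='11' vs F='010': no prefix
  A='11' vs H='011': no prefix
  A='11' vs G='10': no prefix
No violation found over all pairs.

YES -- this is a valid prefix code. No codeword is a prefix of any other codeword.


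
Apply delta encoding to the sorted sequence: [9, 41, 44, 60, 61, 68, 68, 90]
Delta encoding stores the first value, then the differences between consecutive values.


First value: 9
Deltas:
  41 - 9 = 32
  44 - 41 = 3
  60 - 44 = 16
  61 - 60 = 1
  68 - 61 = 7
  68 - 68 = 0
  90 - 68 = 22


Delta encoded: [9, 32, 3, 16, 1, 7, 0, 22]


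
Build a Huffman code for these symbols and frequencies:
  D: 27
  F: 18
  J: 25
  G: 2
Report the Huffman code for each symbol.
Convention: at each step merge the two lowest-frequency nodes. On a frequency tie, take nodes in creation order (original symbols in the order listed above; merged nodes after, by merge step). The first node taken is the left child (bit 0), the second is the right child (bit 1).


Huffman tree construction:
Step 1: Merge G(2) + F(18) = 20
Step 2: Merge (G+F)(20) + J(25) = 45
Step 3: Merge D(27) + ((G+F)+J)(45) = 72
Read each symbol's code off the tree from the root (left child = 0, right child = 1).

Codes:
  D: 0 (length 1)
  F: 101 (length 3)
  J: 11 (length 2)
  G: 100 (length 3)
Average code length: 137/72 = 1.9028 bits/symbol


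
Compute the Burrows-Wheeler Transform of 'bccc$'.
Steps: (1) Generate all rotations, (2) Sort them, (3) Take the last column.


Rotations (sorted):
  0: $bccc -> last char: c
  1: bccc$ -> last char: $
  2: c$bcc -> last char: c
  3: cc$bc -> last char: c
  4: ccc$b -> last char: b


BWT = c$ccb


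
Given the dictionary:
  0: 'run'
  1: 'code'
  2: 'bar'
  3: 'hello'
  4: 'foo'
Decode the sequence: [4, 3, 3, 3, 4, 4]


Look up each index in the dictionary:
  4 -> 'foo'
  3 -> 'hello'
  3 -> 'hello'
  3 -> 'hello'
  4 -> 'foo'
  4 -> 'foo'

Decoded: "foo hello hello hello foo foo"


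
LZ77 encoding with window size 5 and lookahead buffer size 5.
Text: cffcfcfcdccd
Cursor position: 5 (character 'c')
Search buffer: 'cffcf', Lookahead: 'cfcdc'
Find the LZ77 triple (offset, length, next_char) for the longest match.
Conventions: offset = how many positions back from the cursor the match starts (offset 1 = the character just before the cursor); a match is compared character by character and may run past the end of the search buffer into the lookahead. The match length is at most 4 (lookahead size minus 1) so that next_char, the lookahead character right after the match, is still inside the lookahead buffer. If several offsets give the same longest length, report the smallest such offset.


Try each offset into the search buffer:
  offset=1 (pos 4, char 'f'): match length 0
  offset=2 (pos 3, char 'c'): match length 3
  offset=3 (pos 2, char 'f'): match length 0
  offset=4 (pos 1, char 'f'): match length 0
  offset=5 (pos 0, char 'c'): match length 2
Longest match has length 3 at offset 2.
next_char = character at position 5 + 3 = 8 -> 'd'

Best match: offset=2, length=3 (matching 'cfc' starting at position 3)
LZ77 triple: (2, 3, 'd')


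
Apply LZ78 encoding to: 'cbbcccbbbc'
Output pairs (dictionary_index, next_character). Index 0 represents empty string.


LZ78 encoding steps:
Dictionary: {0: ''}
Step 1: w='' (idx 0), next='c' -> output (0, 'c'), add 'c' as idx 1
Step 2: w='' (idx 0), next='b' -> output (0, 'b'), add 'b' as idx 2
Step 3: w='b' (idx 2), next='c' -> output (2, 'c'), add 'bc' as idx 3
Step 4: w='c' (idx 1), next='c' -> output (1, 'c'), add 'cc' as idx 4
Step 5: w='b' (idx 2), next='b' -> output (2, 'b'), add 'bb' as idx 5
Step 6: w='bc' (idx 3), end of input -> output (3, '')


Encoded: [(0, 'c'), (0, 'b'), (2, 'c'), (1, 'c'), (2, 'b'), (3, '')]


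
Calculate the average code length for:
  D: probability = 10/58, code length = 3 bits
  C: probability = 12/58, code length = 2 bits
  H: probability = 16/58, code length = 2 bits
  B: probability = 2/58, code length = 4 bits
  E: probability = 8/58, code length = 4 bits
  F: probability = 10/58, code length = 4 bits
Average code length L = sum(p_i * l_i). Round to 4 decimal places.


Weighted contributions p_i * l_i:
  D: (10/58) * 3 = 30/58
  C: (12/58) * 2 = 24/58
  H: (16/58) * 2 = 32/58
  B: (2/58) * 4 = 8/58
  E: (8/58) * 4 = 32/58
  F: (10/58) * 4 = 40/58
Sum = (30 + 24 + 32 + 8 + 32 + 40)/58 = 166/58

L = 166/58 = 2.8621 bits/symbol


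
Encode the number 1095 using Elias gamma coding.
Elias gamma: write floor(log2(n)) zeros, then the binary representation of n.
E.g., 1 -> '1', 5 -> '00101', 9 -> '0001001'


num_bits = floor(log2(1095)) + 1 = 11
leading_zeros = num_bits - 1 = 10
binary(1095) = 10001000111

Elias gamma(1095) = '0000000000' + '10001000111' = 000000000010001000111 (21 bits)


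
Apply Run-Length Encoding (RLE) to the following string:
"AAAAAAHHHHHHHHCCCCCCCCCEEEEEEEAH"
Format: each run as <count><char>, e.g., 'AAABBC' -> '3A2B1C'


Scanning runs left to right:
  i=0: run of 'A' x 6 -> '6A'
  i=6: run of 'H' x 8 -> '8H'
  i=14: run of 'C' x 9 -> '9C'
  i=23: run of 'E' x 7 -> '7E'
  i=30: run of 'A' x 1 -> '1A'
  i=31: run of 'H' x 1 -> '1H'

RLE = 6A8H9C7E1A1H


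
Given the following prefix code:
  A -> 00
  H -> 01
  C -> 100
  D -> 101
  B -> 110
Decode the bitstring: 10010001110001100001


Decoding step by step:
Bits 100 -> C
Bits 100 -> C
Bits 01 -> H
Bits 110 -> B
Bits 00 -> A
Bits 110 -> B
Bits 00 -> A
Bits 01 -> H


Decoded message: CCHBABAH


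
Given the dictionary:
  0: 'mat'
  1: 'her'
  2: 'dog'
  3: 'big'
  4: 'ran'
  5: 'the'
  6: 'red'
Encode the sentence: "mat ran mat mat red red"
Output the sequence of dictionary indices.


Look up each word in the dictionary:
  'mat' -> 0
  'ran' -> 4
  'mat' -> 0
  'mat' -> 0
  'red' -> 6
  'red' -> 6

Encoded: [0, 4, 0, 0, 6, 6]


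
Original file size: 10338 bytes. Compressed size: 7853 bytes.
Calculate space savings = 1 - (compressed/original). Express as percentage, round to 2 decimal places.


ratio = compressed/original = 7853/10338 = 0.759625
savings = 1 - ratio = 1 - 0.759625 = 0.240375
as a percentage: 0.240375 * 100 = 24.04%

Space savings = 1 - 7853/10338 = 24.04%


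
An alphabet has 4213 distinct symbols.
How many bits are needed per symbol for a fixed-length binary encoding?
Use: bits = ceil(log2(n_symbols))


log2(4213) = 12.0406
Bracket: 2^12 = 4096 < 4213 <= 2^13 = 8192
So ceil(log2(4213)) = 13

bits = ceil(log2(4213)) = ceil(12.0406) = 13 bits


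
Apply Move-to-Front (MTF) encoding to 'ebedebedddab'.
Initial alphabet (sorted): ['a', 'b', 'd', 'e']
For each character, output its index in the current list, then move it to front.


MTF encoding:
'e': index 3 in ['a', 'b', 'd', 'e'] -> ['e', 'a', 'b', 'd']
'b': index 2 in ['e', 'a', 'b', 'd'] -> ['b', 'e', 'a', 'd']
'e': index 1 in ['b', 'e', 'a', 'd'] -> ['e', 'b', 'a', 'd']
'd': index 3 in ['e', 'b', 'a', 'd'] -> ['d', 'e', 'b', 'a']
'e': index 1 in ['d', 'e', 'b', 'a'] -> ['e', 'd', 'b', 'a']
'b': index 2 in ['e', 'd', 'b', 'a'] -> ['b', 'e', 'd', 'a']
'e': index 1 in ['b', 'e', 'd', 'a'] -> ['e', 'b', 'd', 'a']
'd': index 2 in ['e', 'b', 'd', 'a'] -> ['d', 'e', 'b', 'a']
'd': index 0 in ['d', 'e', 'b', 'a'] -> ['d', 'e', 'b', 'a']
'd': index 0 in ['d', 'e', 'b', 'a'] -> ['d', 'e', 'b', 'a']
'a': index 3 in ['d', 'e', 'b', 'a'] -> ['a', 'd', 'e', 'b']
'b': index 3 in ['a', 'd', 'e', 'b'] -> ['b', 'a', 'd', 'e']


Output: [3, 2, 1, 3, 1, 2, 1, 2, 0, 0, 3, 3]


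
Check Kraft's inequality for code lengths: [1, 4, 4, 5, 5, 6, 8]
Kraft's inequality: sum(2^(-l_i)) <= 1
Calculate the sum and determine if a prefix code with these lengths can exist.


Sum = 2^(-1) + 2^(-4) + 2^(-4) + 2^(-5) + 2^(-5) + 2^(-6) + 2^(-8)
    = 0.5 + 0.0625 + 0.0625 + 0.03125 + 0.03125 + 0.015625 + 0.00390625
    = 181/256 = 0.70703125
Since 0.70703125 <= 1, Kraft's inequality IS satisfied.
A prefix code with these lengths CAN exist.

Kraft sum = 0.70703125. Satisfied.


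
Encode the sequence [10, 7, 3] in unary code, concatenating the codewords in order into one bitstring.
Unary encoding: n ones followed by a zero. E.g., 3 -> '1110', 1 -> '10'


Encode each number as n ones followed by a terminating 0:
  10 -> 11111111110 (11 bits)
  7 -> 11111110 (8 bits)
  3 -> 1110 (4 bits)
Total length = 11 + 8 + 4 = 23 bits.

Unary([10, 7, 3]) = 11111111110111111101110 (23 bits)


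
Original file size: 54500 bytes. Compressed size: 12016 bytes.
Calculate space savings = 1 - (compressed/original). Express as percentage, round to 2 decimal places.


ratio = compressed/original = 12016/54500 = 0.220477
savings = 1 - ratio = 1 - 0.220477 = 0.779523
as a percentage: 0.779523 * 100 = 77.95%

Space savings = 1 - 12016/54500 = 77.95%


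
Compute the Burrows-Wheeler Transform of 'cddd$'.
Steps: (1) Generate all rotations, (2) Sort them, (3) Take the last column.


Rotations (sorted):
  0: $cddd -> last char: d
  1: cddd$ -> last char: $
  2: d$cdd -> last char: d
  3: dd$cd -> last char: d
  4: ddd$c -> last char: c


BWT = d$ddc


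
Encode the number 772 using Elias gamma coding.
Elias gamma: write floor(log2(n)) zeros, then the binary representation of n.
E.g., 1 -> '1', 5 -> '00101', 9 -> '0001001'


num_bits = floor(log2(772)) + 1 = 10
leading_zeros = num_bits - 1 = 9
binary(772) = 1100000100

Elias gamma(772) = '000000000' + '1100000100' = 0000000001100000100 (19 bits)


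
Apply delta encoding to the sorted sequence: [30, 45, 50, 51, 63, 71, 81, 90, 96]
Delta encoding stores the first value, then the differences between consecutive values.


First value: 30
Deltas:
  45 - 30 = 15
  50 - 45 = 5
  51 - 50 = 1
  63 - 51 = 12
  71 - 63 = 8
  81 - 71 = 10
  90 - 81 = 9
  96 - 90 = 6


Delta encoded: [30, 15, 5, 1, 12, 8, 10, 9, 6]


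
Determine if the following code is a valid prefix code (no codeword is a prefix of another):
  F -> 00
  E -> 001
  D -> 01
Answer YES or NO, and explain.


Checking each pair (does one codeword prefix another?):
  F='00' vs E='001': prefix -- VIOLATION

NO -- this is NOT a valid prefix code. F (00) is a prefix of E (001).


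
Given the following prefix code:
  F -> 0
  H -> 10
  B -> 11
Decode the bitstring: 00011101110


Decoding step by step:
Bits 0 -> F
Bits 0 -> F
Bits 0 -> F
Bits 11 -> B
Bits 10 -> H
Bits 11 -> B
Bits 10 -> H


Decoded message: FFFBHBH


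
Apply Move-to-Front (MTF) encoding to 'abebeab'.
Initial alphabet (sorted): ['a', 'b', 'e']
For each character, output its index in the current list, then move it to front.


MTF encoding:
'a': index 0 in ['a', 'b', 'e'] -> ['a', 'b', 'e']
'b': index 1 in ['a', 'b', 'e'] -> ['b', 'a', 'e']
'e': index 2 in ['b', 'a', 'e'] -> ['e', 'b', 'a']
'b': index 1 in ['e', 'b', 'a'] -> ['b', 'e', 'a']
'e': index 1 in ['b', 'e', 'a'] -> ['e', 'b', 'a']
'a': index 2 in ['e', 'b', 'a'] -> ['a', 'e', 'b']
'b': index 2 in ['a', 'e', 'b'] -> ['b', 'a', 'e']


Output: [0, 1, 2, 1, 1, 2, 2]


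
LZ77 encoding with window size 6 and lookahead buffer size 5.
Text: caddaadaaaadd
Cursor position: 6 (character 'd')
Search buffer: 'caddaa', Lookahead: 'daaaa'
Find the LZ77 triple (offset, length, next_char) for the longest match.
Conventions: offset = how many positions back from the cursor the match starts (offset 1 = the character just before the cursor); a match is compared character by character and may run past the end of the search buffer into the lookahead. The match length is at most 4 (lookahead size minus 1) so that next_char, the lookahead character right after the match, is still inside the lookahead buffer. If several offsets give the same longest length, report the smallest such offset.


Try each offset into the search buffer:
  offset=1 (pos 5, char 'a'): match length 0
  offset=2 (pos 4, char 'a'): match length 0
  offset=3 (pos 3, char 'd'): match length 3
  offset=4 (pos 2, char 'd'): match length 1
  offset=5 (pos 1, char 'a'): match length 0
  offset=6 (pos 0, char 'c'): match length 0
Longest match has length 3 at offset 3.
next_char = character at position 6 + 3 = 9 -> 'a'

Best match: offset=3, length=3 (matching 'daa' starting at position 3)
LZ77 triple: (3, 3, 'a')


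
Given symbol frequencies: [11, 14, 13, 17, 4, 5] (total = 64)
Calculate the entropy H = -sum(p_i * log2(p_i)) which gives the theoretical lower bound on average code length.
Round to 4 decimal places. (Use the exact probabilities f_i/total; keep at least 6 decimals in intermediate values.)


Per-symbol terms -p_i * log2(p_i) with p_i = f_i/64:
  p = 11/64 = 0.171875: log2(p) = -2.540568, -p*log2(p) = 0.436660
  p = 14/64 = 0.218750: log2(p) = -2.192645, -p*log2(p) = 0.479641
  p = 13/64 = 0.203125: log2(p) = -2.299560, -p*log2(p) = 0.467098
  p = 17/64 = 0.265625: log2(p) = -1.912537, -p*log2(p) = 0.508018
  p = 4/64 = 0.062500: log2(p) = -4.000000, -p*log2(p) = 0.250000
  p = 5/64 = 0.078125: log2(p) = -3.678072, -p*log2(p) = 0.287349
H = 0.436660 + 0.479641 + 0.467098 + 0.508018 + 0.250000 + 0.287349 = 2.428766

H = 2.4288 bits/symbol


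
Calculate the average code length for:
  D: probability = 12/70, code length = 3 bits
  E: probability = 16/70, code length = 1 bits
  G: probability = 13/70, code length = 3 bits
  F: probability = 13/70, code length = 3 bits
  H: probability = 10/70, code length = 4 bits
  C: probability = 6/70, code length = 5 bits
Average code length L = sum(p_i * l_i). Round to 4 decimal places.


Weighted contributions p_i * l_i:
  D: (12/70) * 3 = 36/70
  E: (16/70) * 1 = 16/70
  G: (13/70) * 3 = 39/70
  F: (13/70) * 3 = 39/70
  H: (10/70) * 4 = 40/70
  C: (6/70) * 5 = 30/70
Sum = (36 + 16 + 39 + 39 + 40 + 30)/70 = 200/70

L = 200/70 = 2.8571 bits/symbol


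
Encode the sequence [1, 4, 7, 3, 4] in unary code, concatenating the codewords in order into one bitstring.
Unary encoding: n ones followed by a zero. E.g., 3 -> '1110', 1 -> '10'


Encode each number as n ones followed by a terminating 0:
  1 -> 10 (2 bits)
  4 -> 11110 (5 bits)
  7 -> 11111110 (8 bits)
  3 -> 1110 (4 bits)
  4 -> 11110 (5 bits)
Total length = 2 + 5 + 8 + 4 + 5 = 24 bits.

Unary([1, 4, 7, 3, 4]) = 101111011111110111011110 (24 bits)


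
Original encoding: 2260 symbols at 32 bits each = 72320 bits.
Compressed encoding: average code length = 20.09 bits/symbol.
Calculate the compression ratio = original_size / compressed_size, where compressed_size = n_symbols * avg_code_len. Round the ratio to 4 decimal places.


original_size = n_symbols * orig_bits = 2260 * 32 = 72320 bits
compressed_size = n_symbols * avg_code_len = 2260 * 20.09 = 45403.4 bits
ratio = original_size / compressed_size = 72320 / 45403.4 = 1.5928

Compression ratio = 1.5928


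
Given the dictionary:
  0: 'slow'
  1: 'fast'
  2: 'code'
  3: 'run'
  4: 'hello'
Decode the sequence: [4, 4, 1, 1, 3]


Look up each index in the dictionary:
  4 -> 'hello'
  4 -> 'hello'
  1 -> 'fast'
  1 -> 'fast'
  3 -> 'run'

Decoded: "hello hello fast fast run"


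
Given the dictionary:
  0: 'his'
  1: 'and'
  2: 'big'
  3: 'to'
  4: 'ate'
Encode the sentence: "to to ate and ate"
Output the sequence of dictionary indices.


Look up each word in the dictionary:
  'to' -> 3
  'to' -> 3
  'ate' -> 4
  'and' -> 1
  'ate' -> 4

Encoded: [3, 3, 4, 1, 4]


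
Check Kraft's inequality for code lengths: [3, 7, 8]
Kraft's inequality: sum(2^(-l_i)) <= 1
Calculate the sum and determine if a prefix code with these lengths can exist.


Sum = 2^(-3) + 2^(-7) + 2^(-8)
    = 0.125 + 0.0078125 + 0.00390625
    = 35/256 = 0.13671875
Since 0.13671875 <= 1, Kraft's inequality IS satisfied.
A prefix code with these lengths CAN exist.

Kraft sum = 0.13671875. Satisfied.


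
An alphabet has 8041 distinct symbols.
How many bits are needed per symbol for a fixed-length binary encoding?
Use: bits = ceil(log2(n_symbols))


log2(8041) = 12.9732
Bracket: 2^12 = 4096 < 8041 <= 2^13 = 8192
So ceil(log2(8041)) = 13

bits = ceil(log2(8041)) = ceil(12.9732) = 13 bits


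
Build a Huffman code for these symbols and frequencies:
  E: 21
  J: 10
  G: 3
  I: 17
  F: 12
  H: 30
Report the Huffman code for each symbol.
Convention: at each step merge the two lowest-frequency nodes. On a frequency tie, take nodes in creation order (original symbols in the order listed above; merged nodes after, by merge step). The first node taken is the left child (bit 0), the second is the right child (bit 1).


Huffman tree construction:
Step 1: Merge G(3) + J(10) = 13
Step 2: Merge F(12) + (G+J)(13) = 25
Step 3: Merge I(17) + E(21) = 38
Step 4: Merge (F+(G+J))(25) + H(30) = 55
Step 5: Merge (I+E)(38) + ((F+(G+J))+H)(55) = 93
Read each symbol's code off the tree from the root (left child = 0, right child = 1).

Codes:
  E: 01 (length 2)
  J: 1011 (length 4)
  G: 1010 (length 4)
  I: 00 (length 2)
  F: 100 (length 3)
  H: 11 (length 2)
Average code length: 224/93 = 2.4086 bits/symbol


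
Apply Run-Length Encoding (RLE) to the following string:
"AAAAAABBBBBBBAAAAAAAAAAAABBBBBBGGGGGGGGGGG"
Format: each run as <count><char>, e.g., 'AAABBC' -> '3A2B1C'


Scanning runs left to right:
  i=0: run of 'A' x 6 -> '6A'
  i=6: run of 'B' x 7 -> '7B'
  i=13: run of 'A' x 12 -> '12A'
  i=25: run of 'B' x 6 -> '6B'
  i=31: run of 'G' x 11 -> '11G'

RLE = 6A7B12A6B11G


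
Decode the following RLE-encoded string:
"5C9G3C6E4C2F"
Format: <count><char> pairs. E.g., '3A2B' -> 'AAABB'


Expanding each <count><char> pair:
  5C -> 'CCCCC'
  9G -> 'GGGGGGGGG'
  3C -> 'CCC'
  6E -> 'EEEEEE'
  4C -> 'CCCC'
  2F -> 'FF'

Decoded = CCCCCGGGGGGGGGCCCEEEEEECCCCFF


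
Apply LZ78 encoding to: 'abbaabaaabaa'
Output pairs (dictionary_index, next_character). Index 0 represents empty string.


LZ78 encoding steps:
Dictionary: {0: ''}
Step 1: w='' (idx 0), next='a' -> output (0, 'a'), add 'a' as idx 1
Step 2: w='' (idx 0), next='b' -> output (0, 'b'), add 'b' as idx 2
Step 3: w='b' (idx 2), next='a' -> output (2, 'a'), add 'ba' as idx 3
Step 4: w='a' (idx 1), next='b' -> output (1, 'b'), add 'ab' as idx 4
Step 5: w='a' (idx 1), next='a' -> output (1, 'a'), add 'aa' as idx 5
Step 6: w='ab' (idx 4), next='a' -> output (4, 'a'), add 'aba' as idx 6
Step 7: w='a' (idx 1), end of input -> output (1, '')


Encoded: [(0, 'a'), (0, 'b'), (2, 'a'), (1, 'b'), (1, 'a'), (4, 'a'), (1, '')]


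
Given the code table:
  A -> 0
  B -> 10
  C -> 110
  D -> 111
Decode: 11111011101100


Decoding:
111 -> D
110 -> C
111 -> D
0 -> A
110 -> C
0 -> A


Result: DCDACA


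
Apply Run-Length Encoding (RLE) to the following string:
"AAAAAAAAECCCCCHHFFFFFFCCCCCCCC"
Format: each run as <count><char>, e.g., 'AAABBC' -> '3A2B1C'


Scanning runs left to right:
  i=0: run of 'A' x 8 -> '8A'
  i=8: run of 'E' x 1 -> '1E'
  i=9: run of 'C' x 5 -> '5C'
  i=14: run of 'H' x 2 -> '2H'
  i=16: run of 'F' x 6 -> '6F'
  i=22: run of 'C' x 8 -> '8C'

RLE = 8A1E5C2H6F8C


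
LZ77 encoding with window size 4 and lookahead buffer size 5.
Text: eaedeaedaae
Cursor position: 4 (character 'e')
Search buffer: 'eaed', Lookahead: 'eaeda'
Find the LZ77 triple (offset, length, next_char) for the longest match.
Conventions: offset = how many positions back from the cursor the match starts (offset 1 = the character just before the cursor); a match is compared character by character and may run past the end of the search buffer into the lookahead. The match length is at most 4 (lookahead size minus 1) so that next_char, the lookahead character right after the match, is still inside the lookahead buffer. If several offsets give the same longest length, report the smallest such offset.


Try each offset into the search buffer:
  offset=1 (pos 3, char 'd'): match length 0
  offset=2 (pos 2, char 'e'): match length 1
  offset=3 (pos 1, char 'a'): match length 0
  offset=4 (pos 0, char 'e'): match length 4
Longest match has length 4 at offset 4.
next_char = character at position 4 + 4 = 8 -> 'a'

Best match: offset=4, length=4 (matching 'eaed' starting at position 0)
LZ77 triple: (4, 4, 'a')


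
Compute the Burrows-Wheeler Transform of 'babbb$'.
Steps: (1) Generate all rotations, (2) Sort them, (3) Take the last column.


Rotations (sorted):
  0: $babbb -> last char: b
  1: abbb$b -> last char: b
  2: b$babb -> last char: b
  3: babbb$ -> last char: $
  4: bb$bab -> last char: b
  5: bbb$ba -> last char: a


BWT = bbb$ba


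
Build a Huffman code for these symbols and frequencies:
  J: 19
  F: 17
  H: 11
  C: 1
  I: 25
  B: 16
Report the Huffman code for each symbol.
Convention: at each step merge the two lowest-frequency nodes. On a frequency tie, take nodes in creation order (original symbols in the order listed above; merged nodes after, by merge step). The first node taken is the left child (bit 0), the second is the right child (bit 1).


Huffman tree construction:
Step 1: Merge C(1) + H(11) = 12
Step 2: Merge (C+H)(12) + B(16) = 28
Step 3: Merge F(17) + J(19) = 36
Step 4: Merge I(25) + ((C+H)+B)(28) = 53
Step 5: Merge (F+J)(36) + (I+((C+H)+B))(53) = 89
Read each symbol's code off the tree from the root (left child = 0, right child = 1).

Codes:
  J: 01 (length 2)
  F: 00 (length 2)
  H: 1101 (length 4)
  C: 1100 (length 4)
  I: 10 (length 2)
  B: 111 (length 3)
Average code length: 218/89 = 2.4494 bits/symbol


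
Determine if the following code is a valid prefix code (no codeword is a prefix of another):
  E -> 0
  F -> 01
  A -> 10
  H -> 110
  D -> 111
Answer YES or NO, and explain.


Checking each pair (does one codeword prefix another?):
  E='0' vs F='01': prefix -- VIOLATION

NO -- this is NOT a valid prefix code. E (0) is a prefix of F (01).


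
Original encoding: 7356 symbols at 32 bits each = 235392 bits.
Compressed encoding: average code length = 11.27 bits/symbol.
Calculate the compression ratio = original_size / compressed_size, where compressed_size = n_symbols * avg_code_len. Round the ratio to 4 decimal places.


original_size = n_symbols * orig_bits = 7356 * 32 = 235392 bits
compressed_size = n_symbols * avg_code_len = 7356 * 11.27 = 82902.12 bits
ratio = original_size / compressed_size = 235392 / 82902.12 = 2.8394

Compression ratio = 2.8394


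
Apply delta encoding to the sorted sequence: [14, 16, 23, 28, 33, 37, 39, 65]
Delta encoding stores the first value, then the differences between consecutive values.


First value: 14
Deltas:
  16 - 14 = 2
  23 - 16 = 7
  28 - 23 = 5
  33 - 28 = 5
  37 - 33 = 4
  39 - 37 = 2
  65 - 39 = 26


Delta encoded: [14, 2, 7, 5, 5, 4, 2, 26]


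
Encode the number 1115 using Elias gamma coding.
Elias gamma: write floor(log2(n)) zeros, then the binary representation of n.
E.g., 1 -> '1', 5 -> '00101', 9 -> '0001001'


num_bits = floor(log2(1115)) + 1 = 11
leading_zeros = num_bits - 1 = 10
binary(1115) = 10001011011

Elias gamma(1115) = '0000000000' + '10001011011' = 000000000010001011011 (21 bits)


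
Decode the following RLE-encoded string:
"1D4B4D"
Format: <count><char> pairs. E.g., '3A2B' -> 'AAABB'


Expanding each <count><char> pair:
  1D -> 'D'
  4B -> 'BBBB'
  4D -> 'DDDD'

Decoded = DBBBBDDDD


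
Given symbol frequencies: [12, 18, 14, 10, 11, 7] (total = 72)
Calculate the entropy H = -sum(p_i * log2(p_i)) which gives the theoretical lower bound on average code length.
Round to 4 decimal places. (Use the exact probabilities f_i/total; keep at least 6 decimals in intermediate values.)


Per-symbol terms -p_i * log2(p_i) with p_i = f_i/72:
  p = 12/72 = 0.166667: log2(p) = -2.584963, -p*log2(p) = 0.430827
  p = 18/72 = 0.250000: log2(p) = -2.000000, -p*log2(p) = 0.500000
  p = 14/72 = 0.194444: log2(p) = -2.362570, -p*log2(p) = 0.459389
  p = 10/72 = 0.138889: log2(p) = -2.847997, -p*log2(p) = 0.395555
  p = 11/72 = 0.152778: log2(p) = -2.710493, -p*log2(p) = 0.414103
  p = 7/72 = 0.097222: log2(p) = -3.362570, -p*log2(p) = 0.326917
H = 0.430827 + 0.500000 + 0.459389 + 0.395555 + 0.414103 + 0.326917 = 2.526791

H = 2.5268 bits/symbol


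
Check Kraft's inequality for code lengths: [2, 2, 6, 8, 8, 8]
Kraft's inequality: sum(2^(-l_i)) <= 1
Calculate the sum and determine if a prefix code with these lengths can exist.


Sum = 2^(-2) + 2^(-2) + 2^(-6) + 2^(-8) + 2^(-8) + 2^(-8)
    = 0.25 + 0.25 + 0.015625 + 0.00390625 + 0.00390625 + 0.00390625
    = 135/256 = 0.52734375
Since 0.52734375 <= 1, Kraft's inequality IS satisfied.
A prefix code with these lengths CAN exist.

Kraft sum = 0.52734375. Satisfied.


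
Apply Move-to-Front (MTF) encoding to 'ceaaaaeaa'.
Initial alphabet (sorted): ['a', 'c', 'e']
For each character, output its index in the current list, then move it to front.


MTF encoding:
'c': index 1 in ['a', 'c', 'e'] -> ['c', 'a', 'e']
'e': index 2 in ['c', 'a', 'e'] -> ['e', 'c', 'a']
'a': index 2 in ['e', 'c', 'a'] -> ['a', 'e', 'c']
'a': index 0 in ['a', 'e', 'c'] -> ['a', 'e', 'c']
'a': index 0 in ['a', 'e', 'c'] -> ['a', 'e', 'c']
'a': index 0 in ['a', 'e', 'c'] -> ['a', 'e', 'c']
'e': index 1 in ['a', 'e', 'c'] -> ['e', 'a', 'c']
'a': index 1 in ['e', 'a', 'c'] -> ['a', 'e', 'c']
'a': index 0 in ['a', 'e', 'c'] -> ['a', 'e', 'c']


Output: [1, 2, 2, 0, 0, 0, 1, 1, 0]


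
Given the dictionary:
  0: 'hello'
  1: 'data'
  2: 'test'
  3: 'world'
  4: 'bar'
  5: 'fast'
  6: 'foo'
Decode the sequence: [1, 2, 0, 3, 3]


Look up each index in the dictionary:
  1 -> 'data'
  2 -> 'test'
  0 -> 'hello'
  3 -> 'world'
  3 -> 'world'

Decoded: "data test hello world world"


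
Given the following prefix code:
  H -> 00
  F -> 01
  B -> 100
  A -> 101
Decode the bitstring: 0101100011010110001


Decoding step by step:
Bits 01 -> F
Bits 01 -> F
Bits 100 -> B
Bits 01 -> F
Bits 101 -> A
Bits 01 -> F
Bits 100 -> B
Bits 01 -> F


Decoded message: FFBFAFBF


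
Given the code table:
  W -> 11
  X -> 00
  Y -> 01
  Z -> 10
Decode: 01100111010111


Decoding:
01 -> Y
10 -> Z
01 -> Y
11 -> W
01 -> Y
01 -> Y
11 -> W


Result: YZYWYYW


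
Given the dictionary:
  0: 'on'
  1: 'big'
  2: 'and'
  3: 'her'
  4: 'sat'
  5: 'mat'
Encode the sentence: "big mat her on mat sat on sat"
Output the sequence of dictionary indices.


Look up each word in the dictionary:
  'big' -> 1
  'mat' -> 5
  'her' -> 3
  'on' -> 0
  'mat' -> 5
  'sat' -> 4
  'on' -> 0
  'sat' -> 4

Encoded: [1, 5, 3, 0, 5, 4, 0, 4]


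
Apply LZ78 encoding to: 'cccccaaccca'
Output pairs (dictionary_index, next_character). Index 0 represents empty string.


LZ78 encoding steps:
Dictionary: {0: ''}
Step 1: w='' (idx 0), next='c' -> output (0, 'c'), add 'c' as idx 1
Step 2: w='c' (idx 1), next='c' -> output (1, 'c'), add 'cc' as idx 2
Step 3: w='cc' (idx 2), next='a' -> output (2, 'a'), add 'cca' as idx 3
Step 4: w='' (idx 0), next='a' -> output (0, 'a'), add 'a' as idx 4
Step 5: w='cc' (idx 2), next='c' -> output (2, 'c'), add 'ccc' as idx 5
Step 6: w='a' (idx 4), end of input -> output (4, '')


Encoded: [(0, 'c'), (1, 'c'), (2, 'a'), (0, 'a'), (2, 'c'), (4, '')]
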